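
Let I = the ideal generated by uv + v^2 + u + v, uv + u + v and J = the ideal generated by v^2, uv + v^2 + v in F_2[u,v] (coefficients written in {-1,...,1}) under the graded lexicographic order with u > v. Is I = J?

Equality of ideals is decidable: compute both reduced Gröbner bases (unique for the ordering) and check whether they agree.
Buchberger on the first generating set:
f_1 = uv + v^2 + u + v, LT = uv.
f_2 = uv + u + v, LT = uv.

S(f_1,f_2): lcm = uv. S = v^2.
  leading term v^2: no divisor's leading term divides it; move v^2 to the remainder.
  remainder v^2 ≠ 0; add g_3 = v^2 to the basis.

S(f_1,g_3): lcm = uv^2. S = v^3 + uv + v^2.
  leading term v^3: subtract (v)·g_3 from v^3 + uv + v^2 → uv + v^2
  leading term uv: subtract (1)·f_1 from uv + v^2 → u + v
  leading term u: no divisor's leading term divides it; move u to the remainder.
  leading term v: no divisor's leading term divides it; move v to the remainder.
  remainder u + v ≠ 0; add g_4 = u + v to the basis.

The other S-polynomials (S(f_2,g_3), S(f_1,g_4), S(f_2,g_4), S(g_3,g_4)) all reduce to 0 modulo the current basis, so we have a Gröbner basis.
Inter-reduce: drop elements whose leading term is divisible by another's, tail-reduce, and make monic.
Reduced Gröbner basis: {v^2, u + v}.

Buchberger on the second generating set:
h_1 = v^2, LT = v^2.
h_2 = uv + v^2 + v, LT = uv.

The S-polynomials (S(h_1,h_2)) all reduce to 0 modulo the current basis, so we have a Gröbner basis.
Inter-reduce: drop elements whose leading term is divisible by another's, tail-reduce, and make monic.
Reduced Gröbner basis: {uv + v, v^2}.

The bases are distinct; the ideals are different.

No, the ideals differ.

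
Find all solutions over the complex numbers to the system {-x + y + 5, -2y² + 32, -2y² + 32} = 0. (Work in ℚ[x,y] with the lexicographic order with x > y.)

Compute a lex Gröbner basis by Buchberger's algorithm.
f_1 = -x + y + 5, LT = x.
f_2 = -2y² + 32, LT = y².
f_3 = -2y² + 32, LT = y².

The S-polynomials (S(f_1,f_2), S(f_1,f_3), S(f_2,f_3)) all reduce to 0 modulo the current basis, so we have a Gröbner basis.
Inter-reduce: drop elements whose leading term is divisible by another's, tail-reduce, and make monic.
Reduced Gröbner basis: {x - y - 5, y² - 16}.

The lex basis is triangular: the last element involves only y. Solving y² - 16 = 0 gives y ∈ {-4, 4}; substituting each value into the earlier elements determines the remaining variables.
  y = -4: the earlier basis element becomes x - 1 = 0, giving x = 1 — point (1, -4).
  y = 4: the earlier basis element becomes x - 9 = 0, giving x = 9 — point (9, 4).
Each listed point satisfies every original equation (direct substitution).
This is the nonlinear analogue of row-reducing a linear system.

{(1, -4), (9, 4)}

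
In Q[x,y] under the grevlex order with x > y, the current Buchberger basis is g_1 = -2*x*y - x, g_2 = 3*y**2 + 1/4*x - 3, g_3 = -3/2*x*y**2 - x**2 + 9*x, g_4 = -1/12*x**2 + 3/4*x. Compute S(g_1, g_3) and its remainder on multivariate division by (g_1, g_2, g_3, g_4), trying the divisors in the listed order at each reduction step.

S(g_1, g_3) = -2/3*x**2 + 1/2*x*y + 6*x; remainder on division = -1/4*x.

lcm(LM(g_1), LM(g_3)) = x*y**2.
S = (lcm/LT(g_1))·g_1 − (lcm/LT(g_3))·g_3 = -2/3*x**2 + 1/2*x*y + 6*x.
Reduce S modulo (g_1, g_2, g_3, g_4) in that order:
  leading term x**2: subtract (8)·g_4 from -2/3*x**2 + 1/2*x*y + 6*x → 1/2*x*y
  leading term x*y: subtract (-1/4)·g_1 from 1/2*x*y → -1/4*x
  leading term x: no divisor's leading term divides it; move -1/4*x to the remainder.
The remainder -1/4*x is nonzero, so it would be added as the next basis element.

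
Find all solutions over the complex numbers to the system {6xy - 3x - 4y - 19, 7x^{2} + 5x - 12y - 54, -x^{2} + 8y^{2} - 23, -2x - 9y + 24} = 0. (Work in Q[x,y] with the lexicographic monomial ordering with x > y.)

Compute a lex Gröbner basis by Buchberger's algorithm.
f_1 = 6xy - 3x - 4y - 19, LT = xy.
f_2 = 7x^{2} + 5x - 12y - 54, LT = x^{2}.
f_3 = -x^{2} + 8y^{2} - 23, LT = x^{2}.
f_4 = -2x - 9y + 24, LT = x.

S(f_1,f_2): lcm = x^{2}y. S = -\tfrac{1}{2}x^{2} - \tfrac{29}{21}xy - \tfrac{19}{6}x + \tfrac{12}{7}y^{2} + \tfrac{54}{7}y.
  leading term x^{2}: subtract (-\tfrac{1}{14})·f_2 from -\tfrac{1}{2}x^{2} - \tfrac{29}{21}xy - \tfrac{19}{6}x + \tfrac{12}{7}y^{2} + \tfrac{54}{7}y → -\tfrac{29}{21}xy - \tfrac{59}{21}x + \tfrac{12}{7}y^{2} + \tfrac{48}{7}y - \tfrac{27}{7}
  leading term xy: subtract (-\tfrac{29}{126})·f_1 from -\tfrac{29}{21}xy - \tfrac{59}{21}x + \tfrac{12}{7}y^{2} + \tfrac{48}{7}y - \tfrac{27}{7} → -\tfrac{7}{2}x + \tfrac{12}{7}y^{2} + \tfrac{374}{63}y - \tfrac{1037}{126}
  leading term x: subtract (\tfrac{7}{4})·f_4 from -\tfrac{7}{2}x + \tfrac{12}{7}y^{2} + \tfrac{374}{63}y - \tfrac{1037}{126} → \tfrac{12}{7}y^{2} + \tfrac{5465}{252}y - \tfrac{6329}{126}
  leading term y^{2}: no divisor's leading term divides it; move \tfrac{12}{7}y^{2} to the remainder.
  leading term y: no divisor's leading term divides it; move \tfrac{5465}{252}y to the remainder.
  leading term 1: no divisor's leading term divides it; move -\tfrac{6329}{126} to the remainder.
  remainder \tfrac{12}{7}y^{2} + \tfrac{5465}{252}y - \tfrac{6329}{126} ≠ 0; add h_5 = \tfrac{12}{7}y^{2} + \tfrac{5465}{252}y - \tfrac{6329}{126} to the basis.

S(f_1,f_3): lcm = x^{2}y. S = -\tfrac{1}{2}x^{2} - \tfrac{2}{3}xy - \tfrac{19}{6}x + 8y^{3} - 23y.
  leading term x^{2}: subtract (-\tfrac{1}{14})·f_2 from -\tfrac{1}{2}x^{2} - \tfrac{2}{3}xy - \tfrac{19}{6}x + 8y^{3} - 23y → -\tfrac{2}{3}xy - \tfrac{59}{21}x + 8y^{3} - \tfrac{167}{7}y - \tfrac{27}{7}
  leading term xy: subtract (-\tfrac{1}{9})·f_1 from -\tfrac{2}{3}xy - \tfrac{59}{21}x + 8y^{3} - \tfrac{167}{7}y - \tfrac{27}{7} → -\tfrac{22}{7}x + 8y^{3} - \tfrac{1531}{63}y - \tfrac{376}{63}
  leading term x: subtract (\tfrac{11}{7})·f_4 from -\tfrac{22}{7}x + 8y^{3} - \tfrac{1531}{63}y - \tfrac{376}{63} → 8y^{3} - \tfrac{640}{63}y - \tfrac{2752}{63}
  leading term y^{3}: subtract (\tfrac{14}{3}y)·h_5 from 8y^{3} - \tfrac{640}{63}y - \tfrac{2752}{63} → -\tfrac{5465}{54}y^{2} + \tfrac{42383}{189}y - \tfrac{2752}{63}
  leading term y^{2}: subtract (-\tfrac{38255}{648})·h_5 from -\tfrac{5465}{54}y^{2} + \tfrac{42383}{189}y - \tfrac{2752}{63} → \tfrac{245682487}{163296}y - \tfrac{245682487}{81648}
  leading term y: no divisor's leading term divides it; move \tfrac{245682487}{163296}y to the remainder.
  leading term 1: no divisor's leading term divides it; move -\tfrac{245682487}{81648} to the remainder.
  remainder \tfrac{245682487}{163296}y - \tfrac{245682487}{81648} ≠ 0; add h_6 = \tfrac{245682487}{163296}y - \tfrac{245682487}{81648} to the basis.

The other S-polynomials (S(f_1,f_4), S(f_2,f_3), S(f_2,f_4), S(f_3,f_4), S(f_1,h_5), S(f_2,h_5), S(f_3,h_5), S(f_4,h_5), S(f_1,h_6), S(f_2,h_6), S(f_3,h_6), S(f_4,h_6), S(h_5,h_6)) all reduce to 0 modulo the current basis, so we have a Gröbner basis.
Inter-reduce: drop elements whose leading term is divisible by another's, tail-reduce, and make monic.
Reduced Gröbner basis: {x - 3, y - 2}.

Since the basis is lex-ordered, y - 2 is univariate in y. Its roots are {2}. Back-substituting each root into the other basis elements fixes the other coordinates.
  y = 2: the earlier basis element becomes x - 3 = 0, giving x = 3 — point (3, 2).

{(3, 2)}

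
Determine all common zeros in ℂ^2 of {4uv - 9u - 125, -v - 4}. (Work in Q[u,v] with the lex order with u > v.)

{(-5, -4)}

Compute a lex Gröbner basis by Buchberger's algorithm.
f_1 = 4uv - 9u - 125, LT = uv.
f_2 = -v - 4, LT = v.

S(f_1,f_2): lcm = uv. S = -\tfrac{25}{4}u - \tfrac{125}{4}.
  leading term u: no divisor's leading term divides it; move -\tfrac{25}{4}u to the remainder.
  leading term 1: no divisor's leading term divides it; move -\tfrac{125}{4} to the remainder.
  remainder -\tfrac{25}{4}u - \tfrac{125}{4} ≠ 0; add h_3 = -\tfrac{25}{4}u - \tfrac{125}{4} to the basis.

S(f_1,h_3): lcm = uv. S = -\tfrac{9}{4}u - 5v - \tfrac{125}{4}.
  leading term u: subtract (\tfrac{9}{25})·h_3 from -\tfrac{9}{4}u - 5v - \tfrac{125}{4} → -5v - 20
  leading term v: subtract (5)·f_2 from -5v - 20 → 0
  remainder 0.

S(f_2,h_3): leading monomials are coprime, so the S-polynomial reduces to 0 (Buchberger's first criterion).
Every S-polynomial of the final basis reduces to 0, so we have a Gröbner basis.
Inter-reduce: drop elements whose leading term is divisible by another's, tail-reduce, and make monic.
Reduced Gröbner basis: {u + 5, v + 4}.

Elimination: the polynomial v + 4 lies in the elimination ideal for v, so v ∈ {-4}. For each such v, the remaining basis elements (now univariate) give the rest of the solution.
  v = -4: the earlier basis element becomes u + 5 = 0, giving u = -5 — point (-5, -4).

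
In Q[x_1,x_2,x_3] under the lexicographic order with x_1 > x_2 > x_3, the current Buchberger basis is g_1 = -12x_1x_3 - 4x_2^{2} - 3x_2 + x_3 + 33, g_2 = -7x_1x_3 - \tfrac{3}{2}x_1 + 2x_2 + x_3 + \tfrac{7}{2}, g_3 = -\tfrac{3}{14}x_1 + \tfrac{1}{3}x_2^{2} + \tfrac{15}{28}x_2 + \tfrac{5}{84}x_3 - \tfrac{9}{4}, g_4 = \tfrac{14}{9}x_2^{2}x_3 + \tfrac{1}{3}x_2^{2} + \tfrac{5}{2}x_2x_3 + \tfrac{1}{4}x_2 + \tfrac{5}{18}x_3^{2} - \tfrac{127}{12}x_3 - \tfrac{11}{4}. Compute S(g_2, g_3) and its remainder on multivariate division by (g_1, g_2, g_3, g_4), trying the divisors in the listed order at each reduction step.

S(g_2, g_3) = \tfrac{3}{14}x_1 + \tfrac{14}{9}x_2^{2}x_3 + \tfrac{5}{2}x_2x_3 - \tfrac{2}{7}x_2 + \tfrac{5}{18}x_3^{2} - \tfrac{149}{14}x_3 - \tfrac{1}{2}; remainder on division = 0.

lcm(LM(g_2), LM(g_3)) = x_1x_3.
S = (lcm/LT(g_2))·g_2 − (lcm/LT(g_3))·g_3 = \tfrac{3}{14}x_1 + \tfrac{14}{9}x_2^{2}x_3 + \tfrac{5}{2}x_2x_3 - \tfrac{2}{7}x_2 + \tfrac{5}{18}x_3^{2} - \tfrac{149}{14}x_3 - \tfrac{1}{2}.
Reduce S modulo (g_1, g_2, g_3, g_4) in that order:
  leading term x_1: subtract (-1)·g_3 from \tfrac{3}{14}x_1 + \tfrac{14}{9}x_2^{2}x_3 + \tfrac{5}{2}x_2x_3 - \tfrac{2}{7}x_2 + \tfrac{5}{18}x_3^{2} - \tfrac{149}{14}x_3 - \tfrac{1}{2} → \tfrac{14}{9}x_2^{2}x_3 + \tfrac{1}{3}x_2^{2} + \tfrac{5}{2}x_2x_3 + \tfrac{1}{4}x_2 + \tfrac{5}{18}x_3^{2} - \tfrac{127}{12}x_3 - \tfrac{11}{4}
  leading term x_2^{2}x_3: subtract (1)·g_4 from \tfrac{14}{9}x_2^{2}x_3 + \tfrac{1}{3}x_2^{2} + \tfrac{5}{2}x_2x_3 + \tfrac{1}{4}x_2 + \tfrac{5}{18}x_3^{2} - \tfrac{127}{12}x_3 - \tfrac{11}{4} → 0
The remainder is 0, so this S-polynomial contributes no new basis element.
This is the inner loop of Buchberger's algorithm — each nonzero remainder becomes a new basis element.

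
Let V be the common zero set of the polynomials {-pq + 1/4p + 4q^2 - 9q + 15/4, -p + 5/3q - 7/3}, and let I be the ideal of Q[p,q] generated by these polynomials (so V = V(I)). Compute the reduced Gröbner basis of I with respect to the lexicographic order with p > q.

f_1 = -pq + 1/4p + 4q^2 - 9q + 15/4, LT = pq.
f_2 = -p + 5/3q - 7/3, LT = p.

S(f_1,f_2): lcm = pq. S = -1/4p - 7/3q^2 + 20/3q - 15/4.
  reduce S modulo (f_1, f_2):
  remainder -7/3q^2 + 25/4q - 19/6 ≠ 0; add g_3 = -7/3q^2 + 25/4q - 19/6 to the basis.

The other S-polynomials (S(f_1,g_3), S(f_2,g_3)) all reduce to 0 modulo the current basis, so we have a Gröbner basis.
Inter-reduce: drop elements whose leading term is divisible by another's, tail-reduce, and make monic.

G = {p - 5/3q + 7/3, q^2 - 75/28q + 19/14}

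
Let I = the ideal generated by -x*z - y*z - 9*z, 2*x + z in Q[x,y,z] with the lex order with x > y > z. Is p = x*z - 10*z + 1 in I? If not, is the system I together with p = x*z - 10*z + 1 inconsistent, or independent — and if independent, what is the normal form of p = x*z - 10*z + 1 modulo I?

First compute the reduced Gröbner basis of I by Buchberger's algorithm.
f_1 = -x*z - y*z - 9*z, LT = x*z.
f_2 = 2*x + z, LT = x.

S(f_1,f_2): lcm = x*z. S = y*z - 1/2*z**2 + 9*z.
  leading term y*z: no divisor's leading term divides it; move y*z to the remainder.
  leading term z**2: no divisor's leading term divides it; move -1/2*z**2 to the remainder.
  leading term z: no divisor's leading term divides it; move 9*z to the remainder.
  remainder y*z - 1/2*z**2 + 9*z ≠ 0; add h_3 = y*z - 1/2*z**2 + 9*z to the basis.

The other S-polynomials (S(f_1,h_3), S(f_2,h_3)) all reduce to 0 modulo the current basis, so we have a Gröbner basis.
Inter-reduce: drop elements whose leading term is divisible by another's, tail-reduce, and make monic.
Reduced Gröbner basis: {x + 1/2*z, y*z - 1/2*z**2 + 9*z}.
Label its elements g_1 = x + 1/2*z, g_2 = y*z - 1/2*z**2 + 9*z.

Reduce p = x*z - 10*z + 1 modulo G:
  leading term x*z: subtract (z)·g_1 from x*z - 10*z + 1 → -1/2*z**2 - 10*z + 1
  leading term z**2: no divisor's leading term divides it; move -1/2*z**2 to the remainder.
  leading term z: no divisor's leading term divides it; move -10*z to the remainder.
  leading term 1: no divisor's leading term divides it; move 1 to the remainder.
  normal form = -1/2*z**2 - 10*z + 1.
The normal form is nonzero, so p ∉ I. Since p minus its normal form lies in I, I + (p) = I + (r) where r = -1/2*z**2 - 10*z + 1; decide whether this ideal is the whole ring.
Run Buchberger on G together with r (pairs among the g_i already reduce to 0 since G is a Gröbner basis):
g_1 = x + 1/2*z, LT = x.
g_2 = y*z - 1/2*z**2 + 9*z, LT = y*z.
r = -1/2*z**2 - 10*z + 1, LT = z**2.

S(g_2,r): lcm = y*z**2. S = -20*y*z + 2*y - 1/2*z**3 + 9*z**2.
  leading term y*z: subtract (-20)·g_2 from -20*y*z + 2*y - 1/2*z**3 + 9*z**2 → 2*y - 1/2*z**3 - z**2 + 180*z
  leading term y: no divisor's leading term divides it; move 2*y to the remainder.
  leading term z**3: subtract (z)·r from -1/2*z**3 - z**2 + 180*z → 9*z**2 + 179*z
  leading term z**2: subtract (-18)·r from 9*z**2 + 179*z → -z + 18
  leading term z: no divisor's leading term divides it; move -z to the remainder.
  leading term 1: no divisor's leading term divides it; move 18 to the remainder.
  remainder 2*y - z + 18 ≠ 0; add m_4 = 2*y - z + 18 to the basis.

The other S-polynomials (S(g_1,g_2), S(g_1,r), S(g_1,m_4), S(g_2,m_4), S(r,m_4)) all reduce to 0 modulo the current basis, so we have a Gröbner basis.
Inter-reduce: drop elements whose leading term is divisible by another's, tail-reduce, and make monic.
Reduced Gröbner basis: {x + 1/2*z, y - 1/2*z + 9, z**2 + 20*z - 2}.
The reduced Gröbner basis of I + (p) is {x + 1/2*z, y - 1/2*z + 9, z**2 + 20*z - 2} ≠ {1}, a proper ideal, so the enlarged system stays consistent: p is independent of I, with normal form -1/2*z**2 - 10*z + 1.

x*z - 10*z + 1 is independent of I; its normal form modulo I is -1/2*z**2 - 10*z + 1.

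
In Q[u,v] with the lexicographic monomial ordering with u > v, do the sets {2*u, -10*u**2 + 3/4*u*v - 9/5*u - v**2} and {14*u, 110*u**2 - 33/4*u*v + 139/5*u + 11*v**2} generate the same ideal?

Two ideals are equal iff their reduced Gröbner bases coincide (the reduced basis is unique for a fixed ordering).
Buchberger on the first generating set:
f_1 = 2*u, LT = u.
f_2 = -10*u**2 + 3/4*u*v - 9/5*u - v**2, LT = u**2.

S(f_1,f_2): lcm = u**2. S = 3/40*u*v - 9/50*u - 1/10*v**2.
  leading term u*v: subtract (3/80*v)·f_1 from 3/40*u*v - 9/50*u - 1/10*v**2 → -9/50*u - 1/10*v**2
  leading term u: subtract (-9/100)·f_1 from -9/50*u - 1/10*v**2 → -1/10*v**2
  leading term v**2: no divisor's leading term divides it; move -1/10*v**2 to the remainder.
  remainder -1/10*v**2 ≠ 0; add g_3 = -1/10*v**2 to the basis.

The other S-polynomials (S(f_1,g_3), S(f_2,g_3)) all reduce to 0 modulo the current basis, so we have a Gröbner basis.
Inter-reduce: drop elements whose leading term is divisible by another's, tail-reduce, and make monic.
Reduced Gröbner basis: {u, v**2}.

Buchberger on the second generating set:
h_1 = 14*u, LT = u.
h_2 = 110*u**2 - 33/4*u*v + 139/5*u + 11*v**2, LT = u**2.

S(h_1,h_2): lcm = u**2. S = 3/40*u*v - 139/550*u - 1/10*v**2.
  leading term u*v: subtract (3/560*v)·h_1 from 3/40*u*v - 139/550*u - 1/10*v**2 → -139/550*u - 1/10*v**2
  leading term u: subtract (-139/7700)·h_1 from -139/550*u - 1/10*v**2 → -1/10*v**2
  leading term v**2: no divisor's leading term divides it; move -1/10*v**2 to the remainder.
  remainder -1/10*v**2 ≠ 0; add k_3 = -1/10*v**2 to the basis.

The other S-polynomials (S(h_1,k_3), S(h_2,k_3)) all reduce to 0 modulo the current basis, so we have a Gröbner basis.
Inter-reduce: drop elements whose leading term is divisible by another's, tail-reduce, and make monic.
Reduced Gröbner basis: {u, v**2}.

These coincide, so the ideals are equal.

Yes, the ideals are equal.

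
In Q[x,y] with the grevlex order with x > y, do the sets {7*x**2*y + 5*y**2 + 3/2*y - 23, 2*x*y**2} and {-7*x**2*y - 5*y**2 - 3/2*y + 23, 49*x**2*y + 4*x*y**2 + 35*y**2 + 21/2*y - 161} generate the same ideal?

Yes, the ideals are equal.

For a fixed monomial order, each ideal has a unique reduced Gröbner basis; comparing bases decides equality.
Buchberger on the first generating set:
f_1 = 7*x**2*y + 5*y**2 + 3/2*y - 23, LT = x**2*y.
f_2 = 2*x*y**2, LT = x*y**2.

S(f_1,f_2): lcm = x**2*y**2. S = 5/7*y**3 + 3/14*y**2 - 23/7*y.
  leading term y**3: no divisor's leading term divides it; move 5/7*y**3 to the remainder.
  leading term y**2: no divisor's leading term divides it; move 3/14*y**2 to the remainder.
  leading term y: no divisor's leading term divides it; move -23/7*y to the remainder.
  remainder 5/7*y**3 + 3/14*y**2 - 23/7*y ≠ 0; add g_3 = 5/7*y**3 + 3/14*y**2 - 23/7*y to the basis.

S(f_1,g_3): lcm = x**2*y**3. S = -3/10*x**2*y**2 + 5/7*y**4 + 23/5*x**2*y + 3/14*y**3 - 23/7*y**2.
  leading term x**2*y**2: subtract (-3/70*y)·f_1 from -3/10*x**2*y**2 + 5/7*y**4 + 23/5*x**2*y + 3/14*y**3 - 23/7*y**2 → 5/7*y**4 + 23/5*x**2*y + 3/7*y**3 - 451/140*y**2 - 69/70*y
  leading term y**4: subtract (y)·g_3 from 5/7*y**4 + 23/5*x**2*y + 3/7*y**3 - 451/140*y**2 - 69/70*y → 23/5*x**2*y + 3/14*y**3 + 9/140*y**2 - 69/70*y
  leading term x**2*y: subtract (23/35)·f_1 from 23/5*x**2*y + 3/14*y**3 + 9/140*y**2 - 69/70*y → 3/14*y**3 - 451/140*y**2 - 69/35*y + 529/35
  leading term y**3: subtract (3/10)·g_3 from 3/14*y**3 - 451/140*y**2 - 69/35*y + 529/35 → -23/7*y**2 - 69/70*y + 529/35
  leading term y**2: no divisor's leading term divides it; move -23/7*y**2 to the remainder.
  leading term y: no divisor's leading term divides it; move -69/70*y to the remainder.
  leading term 1: no divisor's leading term divides it; move 529/35 to the remainder.
  remainder -23/7*y**2 - 69/70*y + 529/35 ≠ 0; add g_4 = -23/7*y**2 - 69/70*y + 529/35 to the basis.

S(f_2,g_3): lcm = x*y**3. S = -3/10*x*y**2 + 23/5*x*y.
  leading term x*y**2: subtract (-3/20)·f_2 from -3/10*x*y**2 + 23/5*x*y → 23/5*x*y
  leading term x*y: no divisor's leading term divides it; move 23/5*x*y to the remainder.
  remainder 23/5*x*y ≠ 0; add g_5 = 23/5*x*y to the basis.

S(f_1,g_4): lcm = x**2*y**2. S = -3/10*x**2*y + 5/7*y**3 + 23/5*x**2 + 3/14*y**2 - 23/7*y.
  leading term x**2*y: subtract (-3/70)·f_1 from -3/10*x**2*y + 5/7*y**3 + 23/5*x**2 + 3/14*y**2 - 23/7*y → 5/7*y**3 + 23/5*x**2 + 3/7*y**2 - 451/140*y - 69/70
  leading term y**3: subtract (1)·g_3 from 5/7*y**3 + 23/5*x**2 + 3/7*y**2 - 451/140*y - 69/70 → 23/5*x**2 + 3/14*y**2 + 9/140*y - 69/70
  leading term x**2: no divisor's leading term divides it; move 23/5*x**2 to the remainder.
  leading term y**2: subtract (-3/46)·g_4 from 3/14*y**2 + 9/140*y - 69/70 → 0
  remainder 23/5*x**2 ≠ 0; add g_6 = 23/5*x**2 to the basis.

S(f_2,g_4): lcm = x*y**2. S = -3/10*x*y + 23/5*x.
  leading term x*y: subtract (-3/46)·g_5 from -3/10*x*y + 23/5*x → 23/5*x
  leading term x: no divisor's leading term divides it; move 23/5*x to the remainder.
  remainder 23/5*x ≠ 0; add g_7 = 23/5*x to the basis.

The other S-polynomials (S(g_3,g_4), S(f_1,g_5), S(f_2,g_5), S(g_3,g_5), S(g_4,g_5), S(f_1,g_6), S(f_2,g_6), S(g_3,g_6), S(g_4,g_6), S(g_5,g_6), S(f_1,g_7), S(f_2,g_7), S(g_3,g_7), S(g_4,g_7), S(g_5,g_7), S(g_6,g_7)) all reduce to 0 modulo the current basis, so we have a Gröbner basis.
Inter-reduce: drop elements whose leading term is divisible by another's, tail-reduce, and make monic.
Reduced Gröbner basis: {y**2 + 3/10*y - 23/5, x}.

Buchberger on the second generating set:
h_1 = -7*x**2*y - 5*y**2 - 3/2*y + 23, LT = x**2*y.
h_2 = 49*x**2*y + 4*x*y**2 + 35*y**2 + 21/2*y - 161, LT = x**2*y.

S(h_1,h_2): lcm = x**2*y. S = -4/49*x*y**2.
  leading term x*y**2: no divisor's leading term divides it; move -4/49*x*y**2 to the remainder.
  remainder -4/49*x*y**2 ≠ 0; add k_3 = -4/49*x*y**2 to the basis.

S(h_1,k_3): lcm = x**2*y**2. S = 5/7*y**3 + 3/14*y**2 - 23/7*y.
  leading term y**3: no divisor's leading term divides it; move 5/7*y**3 to the remainder.
  leading term y**2: no divisor's leading term divides it; move 3/14*y**2 to the remainder.
  leading term y: no divisor's leading term divides it; move -23/7*y to the remainder.
  remainder 5/7*y**3 + 3/14*y**2 - 23/7*y ≠ 0; add k_4 = 5/7*y**3 + 3/14*y**2 - 23/7*y to the basis.

S(h_1,k_4): lcm = x**2*y**3. S = -3/10*x**2*y**2 + 5/7*y**4 + 23/5*x**2*y + 3/14*y**3 - 23/7*y**2.
  leading term x**2*y**2: subtract (3/70*y)·h_1 from -3/10*x**2*y**2 + 5/7*y**4 + 23/5*x**2*y + 3/14*y**3 - 23/7*y**2 → 5/7*y**4 + 23/5*x**2*y + 3/7*y**3 - 451/140*y**2 - 69/70*y
  leading term y**4: subtract (y)·k_4 from 5/7*y**4 + 23/5*x**2*y + 3/7*y**3 - 451/140*y**2 - 69/70*y → 23/5*x**2*y + 3/14*y**3 + 9/140*y**2 - 69/70*y
  leading term x**2*y: subtract (-23/35)·h_1 from 23/5*x**2*y + 3/14*y**3 + 9/140*y**2 - 69/70*y → 3/14*y**3 - 451/140*y**2 - 69/35*y + 529/35
  leading term y**3: subtract (3/10)·k_4 from 3/14*y**3 - 451/140*y**2 - 69/35*y + 529/35 → -23/7*y**2 - 69/70*y + 529/35
  leading term y**2: no divisor's leading term divides it; move -23/7*y**2 to the remainder.
  leading term y: no divisor's leading term divides it; move -69/70*y to the remainder.
  leading term 1: no divisor's leading term divides it; move 529/35 to the remainder.
  remainder -23/7*y**2 - 69/70*y + 529/35 ≠ 0; add k_5 = -23/7*y**2 - 69/70*y + 529/35 to the basis.

S(k_3,k_4): lcm = x*y**3. S = -3/10*x*y**2 + 23/5*x*y.
  leading term x*y**2: subtract (147/40)·k_3 from -3/10*x*y**2 + 23/5*x*y → 23/5*x*y
  leading term x*y: no divisor's leading term divides it; move 23/5*x*y to the remainder.
  remainder 23/5*x*y ≠ 0; add k_6 = 23/5*x*y to the basis.

S(h_1,k_5): lcm = x**2*y**2. S = -3/10*x**2*y + 5/7*y**3 + 23/5*x**2 + 3/14*y**2 - 23/7*y.
  leading term x**2*y: subtract (3/70)·h_1 from -3/10*x**2*y + 5/7*y**3 + 23/5*x**2 + 3/14*y**2 - 23/7*y → 5/7*y**3 + 23/5*x**2 + 3/7*y**2 - 451/140*y - 69/70
  leading term y**3: subtract (1)·k_4 from 5/7*y**3 + 23/5*x**2 + 3/7*y**2 - 451/140*y - 69/70 → 23/5*x**2 + 3/14*y**2 + 9/140*y - 69/70
  leading term x**2: no divisor's leading term divides it; move 23/5*x**2 to the remainder.
  leading term y**2: subtract (-3/46)·k_5 from 3/14*y**2 + 9/140*y - 69/70 → 0
  remainder 23/5*x**2 ≠ 0; add k_7 = 23/5*x**2 to the basis.

S(k_3,k_5): lcm = x*y**2. S = -3/10*x*y + 23/5*x.
  leading term x*y: subtract (-3/46)·k_6 from -3/10*x*y + 23/5*x → 23/5*x
  leading term x: no divisor's leading term divides it; move 23/5*x to the remainder.
  remainder 23/5*x ≠ 0; add k_8 = 23/5*x to the basis.

The other S-polynomials (S(h_2,k_3), S(h_2,k_4), S(h_2,k_5), S(k_4,k_5), S(h_1,k_6), S(h_2,k_6), S(k_3,k_6), S(k_4,k_6), S(k_5,k_6), S(h_1,k_7), S(h_2,k_7), S(k_3,k_7), S(k_4,k_7), S(k_5,k_7), S(k_6,k_7), S(h_1,k_8), S(h_2,k_8), S(k_3,k_8), S(k_4,k_8), S(k_5,k_8), S(k_6,k_8), S(k_7,k_8)) all reduce to 0 modulo the current basis, so we have a Gröbner basis.
Inter-reduce: drop elements whose leading term is divisible by another's, tail-reduce, and make monic.
Reduced Gröbner basis: {y**2 + 3/10*y - 23/5, x}.

These coincide, so the ideals are equal.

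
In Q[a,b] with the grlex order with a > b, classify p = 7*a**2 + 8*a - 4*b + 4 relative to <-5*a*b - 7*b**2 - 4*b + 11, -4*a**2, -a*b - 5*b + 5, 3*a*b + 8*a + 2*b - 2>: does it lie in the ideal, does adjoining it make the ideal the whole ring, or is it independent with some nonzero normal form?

First compute the reduced Gröbner basis of I by Buchberger's algorithm.
f_1 = -5*a*b - 7*b**2 - 4*b + 11, LT = a*b.
f_2 = -4*a**2, LT = a**2.
f_3 = -a*b - 5*b + 5, LT = a*b.
f_4 = 3*a*b + 8*a + 2*b - 2, LT = a*b.

S(f_1,f_2): lcm = a**2*b. S = 7/5*a*b**2 + 4/5*a*b - 11/5*a.
  reduce S modulo (f_1, f_2, f_3, f_4):
  remainder -49/25*b**3 - 56/25*b**2 - 11/5*a + 61/25*b + 44/25 ≠ 0; add h_5 = -49/25*b**3 - 56/25*b**2 - 11/5*a + 61/25*b + 44/25 to the basis.

S(f_1,f_3): lcm = a*b. S = 7/5*b**2 - 21/5*b + 14/5.
  reduce S modulo (f_1, f_2, f_3, f_4, h_5):
  remainder 7/5*b**2 - 21/5*b + 14/5 ≠ 0; add h_6 = 7/5*b**2 - 21/5*b + 14/5 to the basis.

S(f_1,f_4): lcm = a*b. S = 7/5*b**2 - 8/3*a + 2/15*b - 23/15.
  reduce S modulo (f_1, f_2, f_3, f_4, h_5, h_6):
  remainder -8/3*a + 13/3*b - 13/3 ≠ 0; add h_7 = -8/3*a + 13/3*b - 13/3 to the basis.

S(f_2,f_3): lcm = a**2*b. S = -5*a*b + 5*a.
  reduce S modulo (f_1, f_2, f_3, f_4, h_5, h_6, h_7):
  remainder 265/8*b - 265/8 ≠ 0; add h_8 = 265/8*b - 265/8 to the basis.

The other S-polynomials (S(f_2,f_4), S(f_3,f_4), S(f_1,h_5), S(f_2,h_5), S(f_3,h_5), S(f_4,h_5), S(f_1,h_6), S(f_2,h_6), S(f_3,h_6), S(f_4,h_6), S(h_5,h_6), S(f_1,h_7), S(f_2,h_7), S(f_3,h_7), S(f_4,h_7), S(h_5,h_7), S(h_6,h_7), S(f_1,h_8), S(f_2,h_8), S(f_3,h_8), S(f_4,h_8), S(h_5,h_8), S(h_6,h_8), S(h_7,h_8)) all reduce to 0 modulo the current basis, so we have a Gröbner basis.
Inter-reduce: drop elements whose leading term is divisible by another's, tail-reduce, and make monic.
Reduced Gröbner basis: {a, b - 1}.
Label its elements g_1 = a, g_2 = b - 1.

Reduce p = 7*a**2 + 8*a - 4*b + 4 modulo G:
  leading term a**2: subtract (7*a)·g_1 from 7*a**2 + 8*a - 4*b + 4 → 8*a - 4*b + 4
  leading term a: subtract (8)·g_1 from 8*a - 4*b + 4 → -4*b + 4
  leading term b: subtract (-4)·g_2 from -4*b + 4 → 0
  normal form = 0.
Since the normal form is 0, p ∈ I.

Ideal membership is decidable via reduction modulo a Gröbner basis.

7*a**2 + 8*a - 4*b + 4 lies in I (it reduces to 0).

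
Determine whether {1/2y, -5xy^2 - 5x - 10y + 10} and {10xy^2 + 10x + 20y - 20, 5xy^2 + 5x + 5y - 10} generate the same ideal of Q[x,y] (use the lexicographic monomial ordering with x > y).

Two ideals are equal iff their reduced Gröbner bases coincide (the reduced basis is unique for a fixed ordering).
Buchberger on the first generating set:
f_1 = 1/2y, LT = y.
f_2 = -5xy^2 - 5x - 10y + 10, LT = xy^2.

S(f_1,f_2): lcm = xy^2. S = -x - 2y + 2.
  reduce S modulo (f_1, f_2):
  remainder -x + 2 ≠ 0; add g_3 = -x + 2 to the basis.

The other S-polynomials (S(f_1,g_3), S(f_2,g_3)) all reduce to 0 modulo the current basis, so we have a Gröbner basis.
Inter-reduce: drop elements whose leading term is divisible by another's, tail-reduce, and make monic.
Reduced Gröbner basis: {x - 2, y}.

Buchberger on the second generating set:
h_1 = 10xy^2 + 10x + 20y - 20, LT = xy^2.
h_2 = 5xy^2 + 5x + 5y - 10, LT = xy^2.

S(h_1,h_2): lcm = xy^2. S = y.
  reduce S modulo (h_1, h_2):
  remainder y ≠ 0; add k_3 = y to the basis.

S(h_1,k_3): lcm = xy^2. S = x + 2y - 2.
  reduce S modulo (h_1, h_2, k_3):
  remainder x - 2 ≠ 0; add k_4 = x - 2 to the basis.

The other S-polynomials (S(h_2,k_3), S(h_1,k_4), S(h_2,k_4), S(k_3,k_4)) all reduce to 0 modulo the current basis, so we have a Gröbner basis.
Inter-reduce: drop elements whose leading term is divisible by another's, tail-reduce, and make monic.
Reduced Gröbner basis: {x - 2, y}.

These coincide, so the ideals are equal.

Yes, the ideals are equal.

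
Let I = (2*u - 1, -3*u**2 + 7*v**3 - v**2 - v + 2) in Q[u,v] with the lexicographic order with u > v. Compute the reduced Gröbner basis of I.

G = {u - 1/2, v**3 - 1/7*v**2 - 1/7*v + 5/28}

f_1 = 2*u - 1, LT = u.
f_2 = -3*u**2 + 7*v**3 - v**2 - v + 2, LT = u**2.

S(f_1,f_2): lcm = u**2. S = -1/2*u + 7/3*v**3 - 1/3*v**2 - 1/3*v + 2/3.
  reduce S modulo (f_1, f_2):
  remainder 7/3*v**3 - 1/3*v**2 - 1/3*v + 5/12 ≠ 0; add g_3 = 7/3*v**3 - 1/3*v**2 - 1/3*v + 5/12 to the basis.

The other S-polynomials (S(f_1,g_3), S(f_2,g_3)) all reduce to 0 modulo the current basis, so we have a Gröbner basis.
Inter-reduce: drop elements whose leading term is divisible by another's, tail-reduce, and make monic.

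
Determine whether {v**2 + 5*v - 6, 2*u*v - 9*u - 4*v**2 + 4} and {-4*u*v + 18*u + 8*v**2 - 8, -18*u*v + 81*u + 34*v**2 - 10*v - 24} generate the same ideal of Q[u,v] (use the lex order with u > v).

For a fixed monomial order, each ideal has a unique reduced Gröbner basis; comparing bases decides equality.
Buchberger on the first generating set:
f_1 = v**2 + 5*v - 6, LT = v**2.
f_2 = 2*u*v - 9*u - 4*v**2 + 4, LT = u*v.

S(f_1,f_2): lcm = u*v**2. S = 19/2*u*v - 6*u + 2*v**3 - 2*v.
  leading term u*v: subtract (19/4)·f_2 from 19/2*u*v - 6*u + 2*v**3 - 2*v → 147/4*u + 2*v**3 + 19*v**2 - 2*v - 19
  leading term u: no divisor's leading term divides it; move 147/4*u to the remainder.
  leading term v**3: subtract (2*v)·f_1 from 2*v**3 + 19*v**2 - 2*v - 19 → 9*v**2 + 10*v - 19
  leading term v**2: subtract (9)·f_1 from 9*v**2 + 10*v - 19 → -35*v + 35
  leading term v: no divisor's leading term divides it; move -35*v to the remainder.
  leading term 1: no divisor's leading term divides it; move 35 to the remainder.
  remainder 147/4*u - 35*v + 35 ≠ 0; add g_3 = 147/4*u - 35*v + 35 to the basis.

S(f_1,g_3): leading monomials are coprime, so the S-polynomial reduces to 0 (Buchberger's first criterion).
S(f_2,g_3): lcm = u*v. S = -9/2*u - 22/21*v**2 - 20/21*v + 2.
  leading term u: subtract (-6/49)·g_3 from -9/2*u - 22/21*v**2 - 20/21*v + 2 → -22/21*v**2 - 110/21*v + 44/7
  leading term v**2: subtract (-22/21)·f_1 from -22/21*v**2 - 110/21*v + 44/7 → 0
  remainder 0.

Every S-polynomial of the final basis reduces to 0, so we have a Gröbner basis.
Inter-reduce: drop elements whose leading term is divisible by another's, tail-reduce, and make monic.
Reduced Gröbner basis: {u - 20/21*v + 20/21, v**2 + 5*v - 6}.

Buchberger on the second generating set:
h_1 = -4*u*v + 18*u + 8*v**2 - 8, LT = u*v.
h_2 = -18*u*v + 81*u + 34*v**2 - 10*v - 24, LT = u*v.

S(h_1,h_2): lcm = u*v. S = -1/9*v**2 - 5/9*v + 2/3.
  leading term v**2: no divisor's leading term divides it; move -1/9*v**2 to the remainder.
  leading term v: no divisor's leading term divides it; move -5/9*v to the remainder.
  leading term 1: no divisor's leading term divides it; move 2/3 to the remainder.
  remainder -1/9*v**2 - 5/9*v + 2/3 ≠ 0; add k_3 = -1/9*v**2 - 5/9*v + 2/3 to the basis.

S(h_1,k_3): lcm = u*v**2. S = -19/2*u*v + 6*u - 2*v**3 + 2*v.
  leading term u*v: subtract (19/8)·h_1 from -19/2*u*v + 6*u - 2*v**3 + 2*v → -147/4*u - 2*v**3 - 19*v**2 + 2*v + 19
  leading term u: no divisor's leading term divides it; move -147/4*u to the remainder.
  leading term v**3: subtract (18*v)·k_3 from -2*v**3 - 19*v**2 + 2*v + 19 → -9*v**2 - 10*v + 19
  leading term v**2: subtract (81)·k_3 from -9*v**2 - 10*v + 19 → 35*v - 35
  leading term v: no divisor's leading term divides it; move 35*v to the remainder.
  leading term 1: no divisor's leading term divides it; move -35 to the remainder.
  remainder -147/4*u + 35*v - 35 ≠ 0; add k_4 = -147/4*u + 35*v - 35 to the basis.

S(h_2,k_3): lcm = u*v**2. S = -19/2*u*v + 6*u - 17/9*v**3 + 5/9*v**2 + 4/3*v.
  leading term u*v: subtract (19/8)·h_1 from -19/2*u*v + 6*u - 17/9*v**3 + 5/9*v**2 + 4/3*v → -147/4*u - 17/9*v**3 - 166/9*v**2 + 4/3*v + 19
  leading term u: subtract (1)·k_4 from -147/4*u - 17/9*v**3 - 166/9*v**2 + 4/3*v + 19 → -17/9*v**3 - 166/9*v**2 - 101/3*v + 54
  leading term v**3: subtract (17*v)·k_3 from -17/9*v**3 - 166/9*v**2 - 101/3*v + 54 → -9*v**2 - 45*v + 54
  leading term v**2: subtract (81)·k_3 from -9*v**2 - 45*v + 54 → 0
  remainder 0.

S(h_1,k_4): lcm = u*v. S = -9/2*u - 22/21*v**2 - 20/21*v + 2.
  leading term u: subtract (6/49)·k_4 from -9/2*u - 22/21*v**2 - 20/21*v + 2 → -22/21*v**2 - 110/21*v + 44/7
  leading term v**2: subtract (66/7)·k_3 from -22/21*v**2 - 110/21*v + 44/7 → 0
  remainder 0.

S(h_2,k_4): lcm = u*v. S = -9/2*u - 59/63*v**2 - 25/63*v + 4/3.
  leading term u: subtract (6/49)·k_4 from -9/2*u - 59/63*v**2 - 25/63*v + 4/3 → -59/63*v**2 - 295/63*v + 118/21
  leading term v**2: subtract (59/7)·k_3 from -59/63*v**2 - 295/63*v + 118/21 → 0
  remainder 0.

S(k_3,k_4): leading monomials are coprime, so the S-polynomial reduces to 0 (Buchberger's first criterion).
Every S-polynomial of the final basis reduces to 0, so we have a Gröbner basis.
Inter-reduce: drop elements whose leading term is divisible by another's, tail-reduce, and make monic.
Reduced Gröbner basis: {u - 20/21*v + 20/21, v**2 + 5*v - 6}.

These coincide, so the ideals are equal.
The choice of monomial ordering does not affect the verdict — as long as both bases are computed under the same ordering, their equality decides ideal equality.

Yes, the ideals are equal.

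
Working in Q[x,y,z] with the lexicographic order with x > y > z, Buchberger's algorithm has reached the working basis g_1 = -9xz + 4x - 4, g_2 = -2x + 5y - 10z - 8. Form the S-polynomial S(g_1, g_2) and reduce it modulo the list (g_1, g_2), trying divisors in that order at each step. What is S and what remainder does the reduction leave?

lcm(LM(g_1), LM(g_2)) = xz.
S = (lcm/LT(g_1))·g_1 − (lcm/LT(g_2))·g_2 = -\tfrac{4}{9}x + \tfrac{5}{2}yz - 5z^{2} - 4z + \tfrac{4}{9}.
Reduce S modulo (g_1, g_2) in that order:
  leading term x: subtract (\tfrac{2}{9})·g_2 from -\tfrac{4}{9}x + \tfrac{5}{2}yz - 5z^{2} - 4z + \tfrac{4}{9} → \tfrac{5}{2}yz - \tfrac{10}{9}y - 5z^{2} - \tfrac{16}{9}z + \tfrac{20}{9}
  leading term yz: no divisor's leading term divides it; move \tfrac{5}{2}yz to the remainder.
  leading term y: no divisor's leading term divides it; move -\tfrac{10}{9}y to the remainder.
  leading term z^{2}: no divisor's leading term divides it; move -5z^{2} to the remainder.
  leading term z: no divisor's leading term divides it; move -\tfrac{16}{9}z to the remainder.
  leading term 1: no divisor's leading term divides it; move \tfrac{20}{9} to the remainder.
The remainder \tfrac{5}{2}yz - \tfrac{10}{9}y - 5z^{2} - \tfrac{16}{9}z + \tfrac{20}{9} is nonzero, so it would be added as the next basis element.

S(g_1, g_2) = -\tfrac{4}{9}x + \tfrac{5}{2}yz - 5z^{2} - 4z + \tfrac{4}{9}; remainder on division = \tfrac{5}{2}yz - \tfrac{10}{9}y - 5z^{2} - \tfrac{16}{9}z + \tfrac{20}{9}.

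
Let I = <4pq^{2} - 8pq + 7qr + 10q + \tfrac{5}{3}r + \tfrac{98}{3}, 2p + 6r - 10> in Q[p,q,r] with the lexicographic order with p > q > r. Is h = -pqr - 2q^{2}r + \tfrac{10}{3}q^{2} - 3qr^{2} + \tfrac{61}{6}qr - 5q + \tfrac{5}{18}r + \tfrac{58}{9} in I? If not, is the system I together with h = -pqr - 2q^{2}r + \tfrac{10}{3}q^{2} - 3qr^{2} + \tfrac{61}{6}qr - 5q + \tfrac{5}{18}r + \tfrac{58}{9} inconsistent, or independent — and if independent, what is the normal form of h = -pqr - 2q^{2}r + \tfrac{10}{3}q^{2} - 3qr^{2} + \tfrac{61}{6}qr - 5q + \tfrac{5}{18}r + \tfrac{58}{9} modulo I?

Adjoining -pqr - 2q^{2}r + \tfrac{10}{3}q^{2} - 3qr^{2} + \tfrac{61}{6}qr - 5q + \tfrac{5}{18}r + \tfrac{58}{9} makes the ideal the whole ring: the system is inconsistent.

First compute the reduced Gröbner basis of I by Buchberger's algorithm.
f_1 = 4pq^{2} - 8pq + 7qr + 10q + \tfrac{5}{3}r + \tfrac{98}{3}, LT = pq^{2}.
f_2 = 2p + 6r - 10, LT = p.

S(f_1,f_2): lcm = pq^{2}. S = -2pq - 3q^{2}r + 5q^{2} + \tfrac{7}{4}qr + \tfrac{5}{2}q + \tfrac{5}{12}r + \tfrac{49}{6}.
  reduce S modulo (f_1, f_2):
  remainder -3q^{2}r + 5q^{2} + \tfrac{31}{4}qr - \tfrac{15}{2}q + \tfrac{5}{12}r + \tfrac{49}{6} ≠ 0; add k_3 = -3q^{2}r + 5q^{2} + \tfrac{31}{4}qr - \tfrac{15}{2}q + \tfrac{5}{12}r + \tfrac{49}{6} to the basis.

The other S-polynomials (S(f_1,k_3), S(f_2,k_3)) all reduce to 0 modulo the current basis, so we have a Gröbner basis.
Inter-reduce: drop elements whose leading term is divisible by another's, tail-reduce, and make monic.
Reduced Gröbner basis: {p + 3r - 5, q^{2}r - \tfrac{5}{3}q^{2} - \tfrac{31}{12}qr + \tfrac{5}{2}q - \tfrac{5}{36}r - \tfrac{49}{18}}.
Label its elements g_1 = p + 3r - 5, g_2 = q^{2}r - \tfrac{5}{3}q^{2} - \tfrac{31}{12}qr + \tfrac{5}{2}q - \tfrac{5}{36}r - \tfrac{49}{18}.

Reduce h = -pqr - 2q^{2}r + \tfrac{10}{3}q^{2} - 3qr^{2} + \tfrac{61}{6}qr - 5q + \tfrac{5}{18}r + \tfrac{58}{9} modulo G:
  leading term pqr: subtract (-qr)·g_1 from -pqr - 2q^{2}r + \tfrac{10}{3}q^{2} - 3qr^{2} + \tfrac{61}{6}qr - 5q + \tfrac{5}{18}r + \tfrac{58}{9} → -2q^{2}r + \tfrac{10}{3}q^{2} + \tfrac{31}{6}qr - 5q + \tfrac{5}{18}r + \tfrac{58}{9}
  leading term q^{2}r: subtract (-2)·g_2 from -2q^{2}r + \tfrac{10}{3}q^{2} + \tfrac{31}{6}qr - 5q + \tfrac{5}{18}r + \tfrac{58}{9} → 1
  leading term 1: no divisor's leading term divides it; move 1 to the remainder.
  normal form = 1.
The normal form is nonzero, so h ∉ I. Since h minus its normal form lies in I, I + (h) = I + (n) where n = 1; decide whether this ideal is the whole ring.
Here n = 1 is a nonzero constant, hence a unit: 1 ∈ I + (h), the Gröbner basis of I + (h) is {1}, and the enlarged system has no common solution — adjoining h is inconsistent.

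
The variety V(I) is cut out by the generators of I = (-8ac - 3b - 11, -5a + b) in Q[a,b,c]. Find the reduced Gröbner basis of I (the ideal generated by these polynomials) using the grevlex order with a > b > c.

G = {bc + 15/8b + 55/8, a - 1/5b}

The reduced Gröbner basis is the canonical form of the ideal for this ordering.

f_1 = -8ac - 3b - 11, LT = ac.
f_2 = -5a + b, LT = a.

S(f_1,f_2): lcm = ac. S = 1/5bc + 3/8b + 11/8.
  reduce S modulo (f_1, f_2):
  remainder 1/5bc + 3/8b + 11/8 ≠ 0; add g_3 = 1/5bc + 3/8b + 11/8 to the basis.

The other S-polynomials (S(f_1,g_3), S(f_2,g_3)) all reduce to 0 modulo the current basis, so we have a Gröbner basis.
Inter-reduce: drop elements whose leading term is divisible by another's, tail-reduce, and make monic.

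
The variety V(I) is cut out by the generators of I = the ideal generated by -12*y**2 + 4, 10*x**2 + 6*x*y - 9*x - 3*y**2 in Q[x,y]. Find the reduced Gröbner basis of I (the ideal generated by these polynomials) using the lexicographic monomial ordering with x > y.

The reduced Gröbner basis is the canonical form of the ideal for this ordering.

f_1 = -12*y**2 + 4, LT = y**2.
f_2 = 10*x**2 + 6*x*y - 9*x - 3*y**2, LT = x**2.

The S-polynomials (S(f_1,f_2)) all reduce to 0 modulo the current basis, so we have a Gröbner basis.

G = {x**2 + 3/5*x*y - 9/10*x - 1/10, y**2 - 1/3}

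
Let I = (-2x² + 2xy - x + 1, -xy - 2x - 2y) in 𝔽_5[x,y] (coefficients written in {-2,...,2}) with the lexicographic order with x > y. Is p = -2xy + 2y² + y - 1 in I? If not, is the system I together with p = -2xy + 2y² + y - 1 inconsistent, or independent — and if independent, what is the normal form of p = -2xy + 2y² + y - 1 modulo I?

-2xy + 2y² + y - 1 lies in I (it reduces to 0).

First compute the reduced Gröbner basis of I by Buchberger's algorithm.
f_1 = -2x² + 2xy - x + 1, LT = x².
f_2 = -xy - 2x - 2y, LT = xy.

S(f_1,f_2): lcm = x²y. S = -2x² - xy² + xy + 2y.
  leading term x²: subtract (1)·f_1 from -2x² - xy² + xy + 2y → -xy² - xy + x + 2y - 1
  leading term xy²: subtract (y)·f_2 from -xy² - xy + x + 2y - 1 → xy + x + 2y² + 2y - 1
  leading term xy: subtract (-1)·f_2 from xy + x + 2y² + 2y - 1 → -x + 2y² - 1
  leading term x: no divisor's leading term divides it; move -x to the remainder.
  leading term y²: no divisor's leading term divides it; move 2y² to the remainder.
  leading term 1: no divisor's leading term divides it; move -1 to the remainder.
  remainder -x + 2y² - 1 ≠ 0; add h_3 = -x + 2y² - 1 to the basis.

S(f_2,h_3): lcm = xy. S = 2x + 2y³ + y.
  leading term x: subtract (-2)·h_3 from 2x + 2y³ + y → 2y³ - y² + y - 2
  leading term y³: no divisor's leading term divides it; move 2y³ to the remainder.
  leading term y²: no divisor's leading term divides it; move -y² to the remainder.
  leading term y: no divisor's leading term divides it; move y to the remainder.
  leading term 1: no divisor's leading term divides it; move -2 to the remainder.
  remainder 2y³ - y² + y - 2 ≠ 0; add h_4 = 2y³ - y² + y - 2 to the basis.

The other S-polynomials (S(f_1,h_3), S(f_1,h_4), S(f_2,h_4), S(h_3,h_4)) all reduce to 0 modulo the current basis, so we have a Gröbner basis.
Inter-reduce: drop elements whose leading term is divisible by another's, tail-reduce, and make monic.
Reduced Gröbner basis: {x - 2y² + 1, y³ + 2y² - 2y - 1}.
Label its elements g_1 = x - 2y² + 1, g_2 = y³ + 2y² - 2y - 1.

Reduce p = -2xy + 2y² + y - 1 modulo G:
  leading term xy: subtract (-2y)·g_1 from -2xy + 2y² + y - 1 → y³ + 2y² - 2y - 1
  leading term y³: subtract (1)·g_2 from y³ + 2y² - 2y - 1 → 0
  normal form = 0.
Since the normal form is 0, p ∈ I.

The remainder on division by a Gröbner basis is unique — it is the normal form.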